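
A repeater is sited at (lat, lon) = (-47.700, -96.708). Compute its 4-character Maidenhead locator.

EE12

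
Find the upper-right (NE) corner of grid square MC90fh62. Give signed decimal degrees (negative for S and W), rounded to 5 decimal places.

-69.69583, 78.47500

Field M=12, C=2: +12·20° lon, +2·10° lat → SW at lon 60°, lat -70°.
Square 9, 0: +9·2° lon, +0·1° lat → SW at lon 78°, lat -70°.
Subsquare f=5, h=7: +5·0.0833333° lon, +7·0.0416667° lat → SW at lon 78.4167°, lat -69.7083°.
Extended square 6, 2: +6·0.00833333° lon, +2·0.00416667° lat → SW at lon 78.4667°, lat -69.7°.
Cell spans 0.00833333° lon × 0.00416667° lat. NE corner is SW corner plus one full cell.
latitude -69.69583, longitude 78.47500.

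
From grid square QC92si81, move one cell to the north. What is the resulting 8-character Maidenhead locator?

Latitude extended square 1; +1 → 2.
The longitude characters are unchanged.

QC92si82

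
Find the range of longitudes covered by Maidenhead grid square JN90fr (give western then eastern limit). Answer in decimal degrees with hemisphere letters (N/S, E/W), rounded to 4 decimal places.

Field J=9, N=13: +9·20° lon, +13·10° lat → SW at lon 0°, lat 40°.
Square 9, 0: +9·2° lon, +0·1° lat → SW at lon 18°, lat 40°.
Subsquare f=5, r=17: +5·0.0833333° lon, +17·0.0416667° lat → SW at lon 18.4167°, lat 40.7083°.
Cell spans 0.0833333° lon × 0.0416667° lat.
west 18.4167° E, east 18.5000° E.

18.4167° E, 18.5000° E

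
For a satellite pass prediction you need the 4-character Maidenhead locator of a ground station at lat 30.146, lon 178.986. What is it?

RM90

Shift to the Maidenhead origin (180°W, 90°S): lon 358.99, lat 120.15.
Field: 358.99/20 → 17 → R, 120.15/10 → 12 → M; chars RM.
Square: 18.99/2 → 9, 0.15/1 → 0; chars 90.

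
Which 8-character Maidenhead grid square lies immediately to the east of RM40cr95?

Longitude extended square 9; +1 → 10, wraps to 0, carry into subsquare.
Longitude subsquare c = 2; +1 → 3 = d.
The latitude characters are unchanged.

RM40dr05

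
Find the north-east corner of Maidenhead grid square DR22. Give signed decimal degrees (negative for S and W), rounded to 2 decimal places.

83.00, -114.00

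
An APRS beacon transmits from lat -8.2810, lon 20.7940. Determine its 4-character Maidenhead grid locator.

KI01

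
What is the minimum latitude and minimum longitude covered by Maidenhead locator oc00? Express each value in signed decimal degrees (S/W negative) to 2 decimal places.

-70.00, 100.00

Field O=14, C=2: +14·20° lon, +2·10° lat → SW at lon 100°, lat -70°.
Square 0, 0: +0·2° lon, +0·1° lat → SW at lon 100°, lat -70°.
latitude -70.00, longitude 100.00.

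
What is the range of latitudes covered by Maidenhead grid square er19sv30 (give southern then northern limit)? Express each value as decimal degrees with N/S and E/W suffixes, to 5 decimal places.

Field E=4, R=17: +4·20° lon, +17·10° lat → SW at lon -100°, lat 80°.
Square 1, 9: +1·2° lon, +9·1° lat → SW at lon -98°, lat 89°.
Subsquare s=18, v=21: +18·0.0833333° lon, +21·0.0416667° lat → SW at lon -96.5°, lat 89.875°.
Extended square 3, 0: +3·0.00833333° lon, +0·0.00416667° lat → SW at lon -96.475°, lat 89.875°.
Cell spans 0.00833333° lon × 0.00416667° lat.
south 89.87500° N, north 89.87917° N.

89.87500° N, 89.87917° N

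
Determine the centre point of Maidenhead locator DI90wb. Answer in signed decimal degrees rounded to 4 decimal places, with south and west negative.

-9.9375, -100.1250

Field D=3, I=8: +3·20° lon, +8·10° lat → SW at lon -120°, lat -10°.
Square 9, 0: +9·2° lon, +0·1° lat → SW at lon -102°, lat -10°.
Subsquare w=22, b=1: +22·0.0833333° lon, +1·0.0416667° lat → SW at lon -100.167°, lat -9.95833°.
Cell spans 0.0833333° lon × 0.0416667° lat. Centre is SW corner plus half of each.
latitude -9.9375, longitude -100.1250.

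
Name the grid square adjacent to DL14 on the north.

DL15

Latitude square 4; +1 → 5.
The longitude characters are unchanged.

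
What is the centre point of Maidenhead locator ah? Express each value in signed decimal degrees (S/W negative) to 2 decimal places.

Field A=0, H=7: +0·20° lon, +7·10° lat → SW at lon -180°, lat -20°.
Cell spans 20° lon × 10° lat. Centre is SW corner plus half of each.
latitude -15.00, longitude -170.00.

-15.00, -170.00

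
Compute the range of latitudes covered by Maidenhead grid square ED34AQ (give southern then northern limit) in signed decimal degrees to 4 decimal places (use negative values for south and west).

-55.3333, -55.2917

Field E=4, D=3: +4·20° lon, +3·10° lat → SW at lon -100°, lat -60°.
Square 3, 4: +3·2° lon, +4·1° lat → SW at lon -94°, lat -56°.
Subsquare a=0, q=16: +0·0.0833333° lon, +16·0.0416667° lat → SW at lon -94°, lat -55.3333°.
Cell spans 0.0833333° lon × 0.0416667° lat.
south -55.3333, north -55.2917.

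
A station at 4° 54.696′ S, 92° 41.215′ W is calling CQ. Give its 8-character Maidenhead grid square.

EI35pc71

Offset from 180°W / 90°S: lon 87.31308°, lat 85.08840°.
Field: 87.31308/20 → 4 → E, 85.08840/10 → 8 → I; chars EI.
Square: 7.31308/2 → 3, 5.08840/1 → 5; chars 35.
Subsquare: 1.31308/0.0833333 → 15 → p, 0.08840/0.0416667 → 2 → c; chars pc.
Extended square: 0.06308/0.00833333 → 7, 0.00507/0.00416667 → 1; chars 71.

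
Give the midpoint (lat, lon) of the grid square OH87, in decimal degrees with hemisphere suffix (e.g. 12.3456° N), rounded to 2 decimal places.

12.50° S, 117.00° E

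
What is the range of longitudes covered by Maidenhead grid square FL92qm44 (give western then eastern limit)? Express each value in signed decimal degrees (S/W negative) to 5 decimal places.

-60.63333, -60.62500

Field F=5, L=11: +5·20° lon, +11·10° lat → SW at lon -80°, lat 20°.
Square 9, 2: +9·2° lon, +2·1° lat → SW at lon -62°, lat 22°.
Subsquare q=16, m=12: +16·0.0833333° lon, +12·0.0416667° lat → SW at lon -60.6667°, lat 22.5°.
Extended square 4, 4: +4·0.00833333° lon, +4·0.00416667° lat → SW at lon -60.6333°, lat 22.5167°.
Cell spans 0.00833333° lon × 0.00416667° lat.
west -60.63333, east -60.62500.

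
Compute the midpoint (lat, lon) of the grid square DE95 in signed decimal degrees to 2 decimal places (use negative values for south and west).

-44.50, -101.00

Field D=3, E=4: +3·20° lon, +4·10° lat → SW at lon -120°, lat -50°.
Square 9, 5: +9·2° lon, +5·1° lat → SW at lon -102°, lat -45°.
Cell spans 2° lon × 1° lat. Centre is SW corner plus half of each.
latitude -44.50, longitude -101.00.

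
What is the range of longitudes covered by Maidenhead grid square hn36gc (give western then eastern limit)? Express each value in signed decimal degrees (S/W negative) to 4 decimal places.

Field H=7, N=13: +7·20° lon, +13·10° lat → SW at lon -40°, lat 40°.
Square 3, 6: +3·2° lon, +6·1° lat → SW at lon -34°, lat 46°.
Subsquare g=6, c=2: +6·0.0833333° lon, +2·0.0416667° lat → SW at lon -33.5°, lat 46.0833°.
Cell spans 0.0833333° lon × 0.0416667° lat.
west -33.5000, east -33.4167.

-33.5000, -33.4167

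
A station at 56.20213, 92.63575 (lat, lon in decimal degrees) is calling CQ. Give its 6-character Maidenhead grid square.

NO66he

Offset from 180°W / 90°S: lon 272.6358°, lat 146.2021°.
Field (20°×10°, letters A–R): 272.6358/20 → 13 → N, 146.2021/10 → 14 → O; chars NO.
Square (2°×1°, digits 0–9): 12.6358/2 → 6, 6.2021/1 → 6; chars 66.
Subsquare (5′×2.5′, letters a–x): 0.6358/0.0833333 → 7 → h, 0.2021/0.0416667 → 4 → e; chars he.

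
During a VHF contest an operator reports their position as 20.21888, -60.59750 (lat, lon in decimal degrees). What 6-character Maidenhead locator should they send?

Offset from 180°W / 90°S: lon 119.4025°, lat 110.2189°.
Field (20°×10°, letters A–R): 119.4025/20 → 5 → F, 110.2189/10 → 11 → L; chars FL.
Square (2°×1°, digits 0–9): 19.4025/2 → 9, 0.2189/1 → 0; chars 90.
Subsquare (5′×2.5′, letters a–x): 1.4025/0.0833333 → 16 → q, 0.2189/0.0416667 → 5 → f; chars qf.

FL90qf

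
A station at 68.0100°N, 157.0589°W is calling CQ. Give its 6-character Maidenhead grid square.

BP18la

Offset from 180°W / 90°S: lon 22.9411°, lat 158.0100°.
Field: 22.9411/20 → 1 → B, 158.0100/10 → 15 → P; chars BP.
Square: 2.9411/2 → 1, 8.0100/1 → 8; chars 18.
Subsquare: 0.9411/0.0833333 → 11 → l, 0.0100/0.0416667 → 0 → a; chars la.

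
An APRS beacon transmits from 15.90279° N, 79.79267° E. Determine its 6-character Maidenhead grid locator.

MK95vv

Offset from 180°W / 90°S: lon 259.7927°, lat 105.9028°.
Field (20°×10°, letters A–R): 259.7927/20 → 12 → M, 105.9028/10 → 10 → K; chars MK.
Square (2°×1°, digits 0–9): 19.7927/2 → 9, 5.9028/1 → 5; chars 95.
Subsquare (5′×2.5′, letters a–x): 1.7927/0.0833333 → 21 → v, 0.9028/0.0416667 → 21 → v; chars vv.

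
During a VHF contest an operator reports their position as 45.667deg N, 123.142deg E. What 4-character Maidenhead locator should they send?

PN15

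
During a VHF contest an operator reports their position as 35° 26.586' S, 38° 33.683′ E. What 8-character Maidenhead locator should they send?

Offset from 180°W / 90°S: lon 218.56138°, lat 54.55690°.
Field (20°×10°, letters A–R): 218.56138/20 → 10 → K, 54.55690/10 → 5 → F; chars KF.
Square (2°×1°, digits 0–9): 18.56138/2 → 9, 4.55690/1 → 4; chars 94.
Subsquare (5′×2.5′, letters a–x): 0.56138/0.0833333 → 6 → g, 0.55690/0.0416667 → 13 → n; chars gn.
Extended square (30″×15″, digits 0–9): 0.06138/0.00833333 → 7, 0.01523/0.00416667 → 3; chars 73.

KF94gn73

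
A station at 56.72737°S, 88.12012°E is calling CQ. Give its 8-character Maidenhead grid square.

Add 180° to longitude and 90° to latitude: 268.12012, 33.27263.
Field: 268.12012/20 → 13 → N, 33.27263/10 → 3 → D; chars ND.
Square: 8.12012/2 → 4, 3.27263/1 → 3; chars 43.
Subsquare: 0.12012/0.0833333 → 1 → b, 0.27263/0.0416667 → 6 → g; chars bg.
Extended square: 0.03679/0.00833333 → 4, 0.02263/0.00416667 → 5; chars 45.

ND43bg45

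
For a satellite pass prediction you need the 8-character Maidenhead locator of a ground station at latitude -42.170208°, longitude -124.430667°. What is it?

Add 180° to longitude and 90° to latitude: 55.56933, 47.82979.
Field (20°×10°, letters A–R): lon ⌊55.56933/20⌋ = 2 → C; lat ⌊47.82979/10⌋ = 4 → E.
Square (2°×1°, digits 0–9): lon ⌊15.56933/2⌋ = 7; lat ⌊7.82979/1⌋ = 7.
Subsquare (5′×2.5′, letters a–x): lon ⌊1.56933/0.0833333⌋ = 18 → s; lat ⌊0.82979/0.0416667⌋ = 19 → t.
Extended square (30″×15″, digits 0–9): lon ⌊0.06933/0.00833333⌋ = 8; lat ⌊0.03813/0.00416667⌋ = 9.

CE77st89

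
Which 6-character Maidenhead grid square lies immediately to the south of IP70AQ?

IP70ap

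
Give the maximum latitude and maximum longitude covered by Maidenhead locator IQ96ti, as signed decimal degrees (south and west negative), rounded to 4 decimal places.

76.3750, -0.3333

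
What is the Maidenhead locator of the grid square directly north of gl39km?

GL39kn

Latitude subsquare m = 12; +1 → 13 = n.
The longitude characters are unchanged.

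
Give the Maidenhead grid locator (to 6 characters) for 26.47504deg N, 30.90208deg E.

Add 180° to longitude and 90° to latitude: 210.9021, 116.4750.
Field: 210.9021/20 → 10 → K, 116.4750/10 → 11 → L; chars KL.
Square: 10.9021/2 → 5, 6.4750/1 → 6; chars 56.
Subsquare: 0.9021/0.0833333 → 10 → k, 0.4750/0.0416667 → 11 → l; chars kl.

KL56kl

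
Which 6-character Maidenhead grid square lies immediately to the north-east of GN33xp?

GN43aq

Longitude subsquare x = 23; +1 → 24, wraps to 0 = a, carry into square.
Longitude square 3; +1 → 4.
Latitude subsquare p = 15; +1 → 16 = q.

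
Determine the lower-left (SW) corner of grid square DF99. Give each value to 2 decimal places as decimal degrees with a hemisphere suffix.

31.00° S, 102.00° W

Field D=3, F=5: +3·20° lon, +5·10° lat → SW at lon -120°, lat -40°.
Square 9, 9: +9·2° lon, +9·1° lat → SW at lon -102°, lat -31°.
latitude 31.00° S, longitude 102.00° W.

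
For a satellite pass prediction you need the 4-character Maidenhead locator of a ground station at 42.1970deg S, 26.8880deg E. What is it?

Shift to the Maidenhead origin (180°W, 90°S): lon 206.89, lat 47.80.
Field: lon ⌊206.89/20⌋ = 10 → K; lat ⌊47.80/10⌋ = 4 → E.
Square: lon ⌊6.89/2⌋ = 3; lat ⌊7.80/1⌋ = 7.

KE37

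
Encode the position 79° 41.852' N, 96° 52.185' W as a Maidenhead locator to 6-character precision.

Add 180° to longitude and 90° to latitude: 83.1303, 169.6975.
Field: 83.1303/20 → 4 → E, 169.6975/10 → 16 → Q; chars EQ.
Square: 3.1303/2 → 1, 9.6975/1 → 9; chars 19.
Subsquare: 1.1303/0.0833333 → 13 → n, 0.6975/0.0416667 → 16 → q; chars nq.

EQ19nq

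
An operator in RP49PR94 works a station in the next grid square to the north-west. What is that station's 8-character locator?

RP49pr85

Longitude extended square 9; −1 → 8.
Latitude extended square 4; +1 → 5.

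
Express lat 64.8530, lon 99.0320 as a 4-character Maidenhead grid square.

Add 180° to longitude and 90° to latitude: 279.03, 154.85.
Field (20°×10°, letters A–R): lon ⌊279.03/20⌋ = 13 → N; lat ⌊154.85/10⌋ = 15 → P.
Square (2°×1°, digits 0–9): lon ⌊19.03/2⌋ = 9; lat ⌊4.85/1⌋ = 4.

NP94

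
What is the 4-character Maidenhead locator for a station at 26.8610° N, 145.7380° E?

Add 180° to longitude and 90° to latitude: 325.74, 116.86.
Field: lon ⌊325.74/20⌋ = 16 → Q; lat ⌊116.86/10⌋ = 11 → L.
Square: lon ⌊5.74/2⌋ = 2; lat ⌊6.86/1⌋ = 6.

QL26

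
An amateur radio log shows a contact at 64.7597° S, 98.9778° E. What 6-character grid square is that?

NC95lf

Offset from 180°W / 90°S: lon 278.9778°, lat 25.2403°.
Field (20°×10°, letters A–R): lon ⌊278.9778/20⌋ = 13 → N; lat ⌊25.2403/10⌋ = 2 → C.
Square (2°×1°, digits 0–9): lon ⌊18.9778/2⌋ = 9; lat ⌊5.2403/1⌋ = 5.
Subsquare (5′×2.5′, letters a–x): lon ⌊0.9778/0.0833333⌋ = 11 → l; lat ⌊0.2403/0.0416667⌋ = 5 → f.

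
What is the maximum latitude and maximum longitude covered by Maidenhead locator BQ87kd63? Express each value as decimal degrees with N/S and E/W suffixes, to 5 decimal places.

77.14167° N, 143.10833° W

Field B=1, Q=16: +1·20° lon, +16·10° lat → SW at lon -160°, lat 70°.
Square 8, 7: +8·2° lon, +7·1° lat → SW at lon -144°, lat 77°.
Subsquare k=10, d=3: +10·0.0833333° lon, +3·0.0416667° lat → SW at lon -143.167°, lat 77.125°.
Extended square 6, 3: +6·0.00833333° lon, +3·0.00416667° lat → SW at lon -143.117°, lat 77.1375°.
Cell spans 0.00833333° lon × 0.00416667° lat. NE corner is SW corner plus one full cell.
latitude 77.14167° N, longitude 143.10833° W.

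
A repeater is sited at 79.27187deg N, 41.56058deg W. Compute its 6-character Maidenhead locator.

Shift to the Maidenhead origin (180°W, 90°S): lon 138.4394, lat 169.2719.
Field (20°×10°, letters A–R): lon ⌊138.4394/20⌋ = 6 → G; lat ⌊169.2719/10⌋ = 16 → Q.
Square (2°×1°, digits 0–9): lon ⌊18.4394/2⌋ = 9; lat ⌊9.2719/1⌋ = 9.
Subsquare (5′×2.5′, letters a–x): lon ⌊0.4394/0.0833333⌋ = 5 → f; lat ⌊0.2719/0.0416667⌋ = 6 → g.

GQ99fg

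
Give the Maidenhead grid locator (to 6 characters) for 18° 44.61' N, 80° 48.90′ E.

Add 180° to longitude and 90° to latitude: 260.8150, 108.7435.
Field (20°×10°, letters A–R): 260.8150/20 → 13 → N, 108.7435/10 → 10 → K; chars NK.
Square (2°×1°, digits 0–9): 0.8150/2 → 0, 8.7435/1 → 8; chars 08.
Subsquare (5′×2.5′, letters a–x): 0.8150/0.0833333 → 9 → j, 0.7435/0.0416667 → 17 → r; chars jr.

NK08jr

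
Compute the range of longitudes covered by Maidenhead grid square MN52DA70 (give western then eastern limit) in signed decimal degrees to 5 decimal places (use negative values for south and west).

70.30833, 70.31667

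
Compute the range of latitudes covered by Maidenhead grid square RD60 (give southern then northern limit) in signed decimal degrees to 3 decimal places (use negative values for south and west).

-60.000, -59.000

Field R=17, D=3: +17·20° lon, +3·10° lat → SW at lon 160°, lat -60°.
Square 6, 0: +6·2° lon, +0·1° lat → SW at lon 172°, lat -60°.
Cell spans 2° lon × 1° lat.
south -60.000, north -59.000.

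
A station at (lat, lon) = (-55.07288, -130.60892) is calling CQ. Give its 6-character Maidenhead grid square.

Offset from 180°W / 90°S: lon 49.3911°, lat 34.9271°.
Field (20°×10°, letters A–R): 49.3911/20 → 2 → C, 34.9271/10 → 3 → D; chars CD.
Square (2°×1°, digits 0–9): 9.3911/2 → 4, 4.9271/1 → 4; chars 44.
Subsquare (5′×2.5′, letters a–x): 1.3911/0.0833333 → 16 → q, 0.9271/0.0416667 → 22 → w; chars qw.

CD44qw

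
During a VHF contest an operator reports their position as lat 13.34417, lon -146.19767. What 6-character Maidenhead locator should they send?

BK63vi

Shift to the Maidenhead origin (180°W, 90°S): lon 33.8023, lat 103.3442.
Field: lon ⌊33.8023/20⌋ = 1 → B; lat ⌊103.3442/10⌋ = 10 → K.
Square: lon ⌊13.8023/2⌋ = 6; lat ⌊3.3442/1⌋ = 3.
Subsquare: lon ⌊1.8023/0.0833333⌋ = 21 → v; lat ⌊0.3442/0.0416667⌋ = 8 → i.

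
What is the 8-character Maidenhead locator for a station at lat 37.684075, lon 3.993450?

JM17xq94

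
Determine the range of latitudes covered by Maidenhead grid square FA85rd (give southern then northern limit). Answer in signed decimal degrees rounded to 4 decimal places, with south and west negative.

Field F=5, A=0: +5·20° lon, +0·10° lat → SW at lon -80°, lat -90°.
Square 8, 5: +8·2° lon, +5·1° lat → SW at lon -64°, lat -85°.
Subsquare r=17, d=3: +17·0.0833333° lon, +3·0.0416667° lat → SW at lon -62.5833°, lat -84.875°.
Cell spans 0.0833333° lon × 0.0416667° lat.
south -84.8750, north -84.8333.

-84.8750, -84.8333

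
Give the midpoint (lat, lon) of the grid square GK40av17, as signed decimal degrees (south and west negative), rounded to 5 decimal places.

Field G=6, K=10: +6·20° lon, +10·10° lat → SW at lon -60°, lat 10°.
Square 4, 0: +4·2° lon, +0·1° lat → SW at lon -52°, lat 10°.
Subsquare a=0, v=21: +0·0.0833333° lon, +21·0.0416667° lat → SW at lon -52°, lat 10.875°.
Extended square 1, 7: +1·0.00833333° lon, +7·0.00416667° lat → SW at lon -51.9917°, lat 10.9042°.
Cell spans 0.00833333° lon × 0.00416667° lat. Centre is SW corner plus half of each.
latitude 10.90625, longitude -51.98750.

10.90625, -51.98750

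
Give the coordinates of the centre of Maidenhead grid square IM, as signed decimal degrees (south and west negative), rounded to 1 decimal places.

35.0, -10.0

Field I=8, M=12: +8·20° lon, +12·10° lat → SW at lon -20°, lat 30°.
Cell spans 20° lon × 10° lat. Centre is SW corner plus half of each.
latitude 35.0, longitude -10.0.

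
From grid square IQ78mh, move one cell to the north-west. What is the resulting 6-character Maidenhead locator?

IQ78li

Longitude subsquare m = 12; −1 → 11 = l.
Latitude subsquare h = 7; +1 → 8 = i.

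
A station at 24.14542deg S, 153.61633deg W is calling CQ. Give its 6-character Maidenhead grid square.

BG35eu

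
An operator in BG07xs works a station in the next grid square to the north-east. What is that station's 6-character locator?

BG17at

Longitude subsquare x = 23; +1 → 24, wraps to 0 = a, carry into square.
Longitude square 0; +1 → 1.
Latitude subsquare s = 18; +1 → 19 = t.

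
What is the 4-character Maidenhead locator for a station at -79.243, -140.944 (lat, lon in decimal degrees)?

Shift to the Maidenhead origin (180°W, 90°S): lon 39.06, lat 10.76.
Field (20°×10°, letters A–R): lon ⌊39.06/20⌋ = 1 → B; lat ⌊10.76/10⌋ = 1 → B.
Square (2°×1°, digits 0–9): lon ⌊19.06/2⌋ = 9; lat ⌊0.76/1⌋ = 0.

BB90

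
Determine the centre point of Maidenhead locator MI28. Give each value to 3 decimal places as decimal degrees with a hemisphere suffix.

1.500° S, 65.000° E

Field M=12, I=8: +12·20° lon, +8·10° lat → SW at lon 60°, lat -10°.
Square 2, 8: +2·2° lon, +8·1° lat → SW at lon 64°, lat -2°.
Cell spans 2° lon × 1° lat. Centre is SW corner plus half of each.
latitude 1.500° S, longitude 65.000° E.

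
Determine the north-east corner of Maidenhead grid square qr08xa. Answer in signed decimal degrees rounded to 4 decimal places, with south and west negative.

88.0417, 142.0000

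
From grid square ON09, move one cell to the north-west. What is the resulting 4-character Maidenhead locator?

NO90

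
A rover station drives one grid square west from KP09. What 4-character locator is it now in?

JP99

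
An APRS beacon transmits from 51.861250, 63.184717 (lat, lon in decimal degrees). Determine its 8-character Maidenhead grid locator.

Offset from 180°W / 90°S: lon 243.18472°, lat 141.86125°.
Field: 243.18472/20 → 12 → M, 141.86125/10 → 14 → O; chars MO.
Square: 3.18472/2 → 1, 1.86125/1 → 1; chars 11.
Subsquare: 1.18472/0.0833333 → 14 → o, 0.86125/0.0416667 → 20 → u; chars ou.
Extended square: 0.01805/0.00833333 → 2, 0.02792/0.00416667 → 6; chars 26.

MO11ou26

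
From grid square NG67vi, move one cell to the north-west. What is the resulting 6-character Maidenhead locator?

NG67uj

Longitude subsquare v = 21; −1 → 20 = u.
Latitude subsquare i = 8; +1 → 9 = j.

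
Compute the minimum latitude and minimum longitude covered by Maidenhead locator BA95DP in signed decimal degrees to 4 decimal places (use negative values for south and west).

-84.3750, -141.7500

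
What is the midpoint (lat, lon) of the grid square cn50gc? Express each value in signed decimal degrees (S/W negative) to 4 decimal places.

40.1042, -129.4583

Field C=2, N=13: +2·20° lon, +13·10° lat → SW at lon -140°, lat 40°.
Square 5, 0: +5·2° lon, +0·1° lat → SW at lon -130°, lat 40°.
Subsquare g=6, c=2: +6·0.0833333° lon, +2·0.0416667° lat → SW at lon -129.5°, lat 40.0833°.
Cell spans 0.0833333° lon × 0.0416667° lat. Centre is SW corner plus half of each.
latitude 40.1042, longitude -129.4583.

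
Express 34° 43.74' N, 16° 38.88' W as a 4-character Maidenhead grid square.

Shift to the Maidenhead origin (180°W, 90°S): lon 163.35, lat 124.73.
Field: 163.35/20 → 8 → I, 124.73/10 → 12 → M; chars IM.
Square: 3.35/2 → 1, 4.73/1 → 4; chars 14.

IM14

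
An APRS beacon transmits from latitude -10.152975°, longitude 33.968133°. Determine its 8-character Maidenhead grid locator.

Shift to the Maidenhead origin (180°W, 90°S): lon 213.96813, lat 79.84703.
Field (20°×10°, letters A–R): 213.96813/20 → 10 → K, 79.84703/10 → 7 → H; chars KH.
Square (2°×1°, digits 0–9): 13.96813/2 → 6, 9.84703/1 → 9; chars 69.
Subsquare (5′×2.5′, letters a–x): 1.96813/0.0833333 → 23 → x, 0.84703/0.0416667 → 20 → u; chars xu.
Extended square (30″×15″, digits 0–9): 0.05147/0.00833333 → 6, 0.01369/0.00416667 → 3; chars 63.

KH69xu63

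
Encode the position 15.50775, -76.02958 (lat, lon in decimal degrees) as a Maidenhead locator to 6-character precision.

FK15xm

Offset from 180°W / 90°S: lon 103.9704°, lat 105.5078°.
Field: lon ⌊103.9704/20⌋ = 5 → F; lat ⌊105.5078/10⌋ = 10 → K.
Square: lon ⌊3.9704/2⌋ = 1; lat ⌊5.5078/1⌋ = 5.
Subsquare: lon ⌊1.9704/0.0833333⌋ = 23 → x; lat ⌊0.5078/0.0416667⌋ = 12 → m.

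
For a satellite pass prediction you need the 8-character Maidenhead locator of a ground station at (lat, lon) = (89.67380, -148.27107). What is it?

BR59uq71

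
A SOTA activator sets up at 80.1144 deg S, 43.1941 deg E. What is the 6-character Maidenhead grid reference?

LA19ov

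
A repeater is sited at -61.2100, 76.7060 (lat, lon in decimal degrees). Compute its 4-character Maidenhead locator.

MC88

Add 180° to longitude and 90° to latitude: 256.71, 28.79.
Field (20°×10°, letters A–R): lon ⌊256.71/20⌋ = 12 → M; lat ⌊28.79/10⌋ = 2 → C.
Square (2°×1°, digits 0–9): lon ⌊16.71/2⌋ = 8; lat ⌊8.79/1⌋ = 8.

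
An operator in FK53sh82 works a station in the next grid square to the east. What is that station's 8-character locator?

Longitude extended square 8; +1 → 9.
The latitude characters are unchanged.

FK53sh92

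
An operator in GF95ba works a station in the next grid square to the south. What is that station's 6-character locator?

Latitude subsquare a = 0; −1 → -1, wraps to 23 = x, carry into square.
Latitude square 5; −1 → 4.
The longitude characters are unchanged.

GF94bx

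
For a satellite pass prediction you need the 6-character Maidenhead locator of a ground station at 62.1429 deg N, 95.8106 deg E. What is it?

NP72vd

Shift to the Maidenhead origin (180°W, 90°S): lon 275.8106, lat 152.1429.
Field (20°×10°, letters A–R): 275.8106/20 → 13 → N, 152.1429/10 → 15 → P; chars NP.
Square (2°×1°, digits 0–9): 15.8106/2 → 7, 2.1429/1 → 2; chars 72.
Subsquare (5′×2.5′, letters a–x): 1.8106/0.0833333 → 21 → v, 0.1429/0.0416667 → 3 → d; chars vd.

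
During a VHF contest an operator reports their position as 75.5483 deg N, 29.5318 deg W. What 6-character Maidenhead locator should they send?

HQ55fn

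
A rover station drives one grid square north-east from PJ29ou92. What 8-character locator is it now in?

Longitude extended square 9; +1 → 10, wraps to 0, carry into subsquare.
Longitude subsquare o = 14; +1 → 15 = p.
Latitude extended square 2; +1 → 3.

PJ29pu03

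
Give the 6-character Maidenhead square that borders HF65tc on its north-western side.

Longitude subsquare t = 19; −1 → 18 = s.
Latitude subsquare c = 2; +1 → 3 = d.

HF65sd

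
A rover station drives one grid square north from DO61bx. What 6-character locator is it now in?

DO62ba

Latitude subsquare x = 23; +1 → 24, wraps to 0 = a, carry into square.
Latitude square 1; +1 → 2.
The longitude characters are unchanged.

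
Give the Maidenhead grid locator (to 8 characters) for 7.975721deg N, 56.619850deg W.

Shift to the Maidenhead origin (180°W, 90°S): lon 123.38015, lat 97.97572.
Field: lon ⌊123.38015/20⌋ = 6 → G; lat ⌊97.97572/10⌋ = 9 → J.
Square: lon ⌊3.38015/2⌋ = 1; lat ⌊7.97572/1⌋ = 7.
Subsquare: lon ⌊1.38015/0.0833333⌋ = 16 → q; lat ⌊0.97572/0.0416667⌋ = 23 → x.
Extended square: lon ⌊0.04682/0.00833333⌋ = 5; lat ⌊0.01739/0.00416667⌋ = 4.

GJ17qx54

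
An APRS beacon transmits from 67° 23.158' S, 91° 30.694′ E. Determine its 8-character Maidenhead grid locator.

NC52so17

Add 180° to longitude and 90° to latitude: 271.51157, 22.61403.
Field (20°×10°, letters A–R): 271.51157/20 → 13 → N, 22.61403/10 → 2 → C; chars NC.
Square (2°×1°, digits 0–9): 11.51157/2 → 5, 2.61403/1 → 2; chars 52.
Subsquare (5′×2.5′, letters a–x): 1.51157/0.0833333 → 18 → s, 0.61403/0.0416667 → 14 → o; chars so.
Extended square (30″×15″, digits 0–9): 0.01157/0.00833333 → 1, 0.03070/0.00416667 → 7; chars 17.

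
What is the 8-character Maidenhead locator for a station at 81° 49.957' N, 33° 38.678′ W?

Add 180° to longitude and 90° to latitude: 146.35537, 171.83262.
Field (20°×10°, letters A–R): lon ⌊146.35537/20⌋ = 7 → H; lat ⌊171.83262/10⌋ = 17 → R.
Square (2°×1°, digits 0–9): lon ⌊6.35537/2⌋ = 3; lat ⌊1.83262/1⌋ = 1.
Subsquare (5′×2.5′, letters a–x): lon ⌊0.35537/0.0833333⌋ = 4 → e; lat ⌊0.83262/0.0416667⌋ = 19 → t.
Extended square (30″×15″, digits 0–9): lon ⌊0.02203/0.00833333⌋ = 2; lat ⌊0.04095/0.00416667⌋ = 9.

HR31et29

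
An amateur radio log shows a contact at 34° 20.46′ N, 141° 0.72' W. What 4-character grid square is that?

BM94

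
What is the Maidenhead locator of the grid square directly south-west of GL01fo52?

GL01fo41

Longitude extended square 5; −1 → 4.
Latitude extended square 2; −1 → 1.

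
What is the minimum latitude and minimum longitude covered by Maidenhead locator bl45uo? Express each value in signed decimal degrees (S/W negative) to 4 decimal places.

25.5833, -150.3333

Field B=1, L=11: +1·20° lon, +11·10° lat → SW at lon -160°, lat 20°.
Square 4, 5: +4·2° lon, +5·1° lat → SW at lon -152°, lat 25°.
Subsquare u=20, o=14: +20·0.0833333° lon, +14·0.0416667° lat → SW at lon -150.333°, lat 25.5833°.
latitude 25.5833, longitude -150.3333.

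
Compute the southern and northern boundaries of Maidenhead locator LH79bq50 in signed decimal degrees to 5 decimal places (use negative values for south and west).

Field L=11, H=7: +11·20° lon, +7·10° lat → SW at lon 40°, lat -20°.
Square 7, 9: +7·2° lon, +9·1° lat → SW at lon 54°, lat -11°.
Subsquare b=1, q=16: +1·0.0833333° lon, +16·0.0416667° lat → SW at lon 54.0833°, lat -10.3333°.
Extended square 5, 0: +5·0.00833333° lon, +0·0.00416667° lat → SW at lon 54.125°, lat -10.3333°.
Cell spans 0.00833333° lon × 0.00416667° lat.
south -10.33333, north -10.32917.

-10.33333, -10.32917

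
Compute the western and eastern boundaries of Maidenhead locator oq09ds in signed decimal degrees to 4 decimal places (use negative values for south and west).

100.2500, 100.3333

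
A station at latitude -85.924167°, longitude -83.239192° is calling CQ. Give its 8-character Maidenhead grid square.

EA84jb18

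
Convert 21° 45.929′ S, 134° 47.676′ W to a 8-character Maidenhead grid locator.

Offset from 180°W / 90°S: lon 45.20540°, lat 68.23452°.
Field: lon ⌊45.20540/20⌋ = 2 → C; lat ⌊68.23452/10⌋ = 6 → G.
Square: lon ⌊5.20540/2⌋ = 2; lat ⌊8.23452/1⌋ = 8.
Subsquare: lon ⌊1.20540/0.0833333⌋ = 14 → o; lat ⌊0.23452/0.0416667⌋ = 5 → f.
Extended square: lon ⌊0.03873/0.00833333⌋ = 4; lat ⌊0.02618/0.00416667⌋ = 6.

CG28of46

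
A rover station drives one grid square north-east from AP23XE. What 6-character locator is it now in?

Longitude subsquare x = 23; +1 → 24, wraps to 0 = a, carry into square.
Longitude square 2; +1 → 3.
Latitude subsquare e = 4; +1 → 5 = f.

AP33af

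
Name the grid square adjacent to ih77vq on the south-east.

IH77wp

Longitude subsquare v = 21; +1 → 22 = w.
Latitude subsquare q = 16; −1 → 15 = p.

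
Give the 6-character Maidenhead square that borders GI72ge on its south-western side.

GI72fd

Longitude subsquare g = 6; −1 → 5 = f.
Latitude subsquare e = 4; −1 → 3 = d.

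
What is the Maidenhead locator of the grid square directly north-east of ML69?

Longitude square 6; +1 → 7.
Latitude square 9; +1 → 10, wraps to 0, carry into field.
Latitude field L = 11; +1 → 12 = M.

MM70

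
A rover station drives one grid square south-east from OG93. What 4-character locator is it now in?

PG02

Longitude square 9; +1 → 10, wraps to 0, carry into field.
Longitude field O = 14; +1 → 15 = P.
Latitude square 3; −1 → 2.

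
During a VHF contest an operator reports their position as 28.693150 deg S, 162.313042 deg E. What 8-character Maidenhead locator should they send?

RG11dh73

Shift to the Maidenhead origin (180°W, 90°S): lon 342.31304, lat 61.30685.
Field (20°×10°, letters A–R): 342.31304/20 → 17 → R, 61.30685/10 → 6 → G; chars RG.
Square (2°×1°, digits 0–9): 2.31304/2 → 1, 1.30685/1 → 1; chars 11.
Subsquare (5′×2.5′, letters a–x): 0.31304/0.0833333 → 3 → d, 0.30685/0.0416667 → 7 → h; chars dh.
Extended square (30″×15″, digits 0–9): 0.06304/0.00833333 → 7, 0.01518/0.00416667 → 3; chars 73.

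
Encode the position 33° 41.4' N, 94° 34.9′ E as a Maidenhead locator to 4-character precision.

Offset from 180°W / 90°S: lon 274.58°, lat 123.69°.
Field: 274.58/20 → 13 → N, 123.69/10 → 12 → M; chars NM.
Square: 14.58/2 → 7, 3.69/1 → 3; chars 73.

NM73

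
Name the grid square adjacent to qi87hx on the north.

QI88ha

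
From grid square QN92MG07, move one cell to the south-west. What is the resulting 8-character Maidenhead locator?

QN92lg96

Longitude extended square 0; −1 → -1, wraps to 9, carry into subsquare.
Longitude subsquare m = 12; −1 → 11 = l.
Latitude extended square 7; −1 → 6.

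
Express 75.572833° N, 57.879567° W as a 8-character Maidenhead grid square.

GQ15bn47

Offset from 180°W / 90°S: lon 122.12043°, lat 165.57283°.
Field: lon ⌊122.12043/20⌋ = 6 → G; lat ⌊165.57283/10⌋ = 16 → Q.
Square: lon ⌊2.12043/2⌋ = 1; lat ⌊5.57283/1⌋ = 5.
Subsquare: lon ⌊0.12043/0.0833333⌋ = 1 → b; lat ⌊0.57283/0.0416667⌋ = 13 → n.
Extended square: lon ⌊0.03710/0.00833333⌋ = 4; lat ⌊0.03117/0.00416667⌋ = 7.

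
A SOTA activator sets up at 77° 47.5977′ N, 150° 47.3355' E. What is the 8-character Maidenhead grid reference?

Shift to the Maidenhead origin (180°W, 90°S): lon 330.78893, lat 167.79330.
Field: 330.78893/20 → 16 → Q, 167.79330/10 → 16 → Q; chars QQ.
Square: 10.78893/2 → 5, 7.79330/1 → 7; chars 57.
Subsquare: 0.78893/0.0833333 → 9 → j, 0.79330/0.0416667 → 19 → t; chars jt.
Extended square: 0.03893/0.00833333 → 4, 0.00163/0.00416667 → 0; chars 40.

QQ57jt40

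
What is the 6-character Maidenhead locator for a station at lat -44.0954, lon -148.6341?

BE55qv

Shift to the Maidenhead origin (180°W, 90°S): lon 31.3659, lat 45.9046.
Field: lon ⌊31.3659/20⌋ = 1 → B; lat ⌊45.9046/10⌋ = 4 → E.
Square: lon ⌊11.3659/2⌋ = 5; lat ⌊5.9046/1⌋ = 5.
Subsquare: lon ⌊1.3659/0.0833333⌋ = 16 → q; lat ⌊0.9046/0.0416667⌋ = 21 → v.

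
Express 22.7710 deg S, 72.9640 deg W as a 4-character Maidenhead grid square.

Add 180° to longitude and 90° to latitude: 107.04, 67.23.
Field: 107.04/20 → 5 → F, 67.23/10 → 6 → G; chars FG.
Square: 7.04/2 → 3, 7.23/1 → 7; chars 37.

FG37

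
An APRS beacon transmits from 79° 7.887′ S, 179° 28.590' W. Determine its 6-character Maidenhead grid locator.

AB00gu

Shift to the Maidenhead origin (180°W, 90°S): lon 0.5235, lat 10.8685.
Field (20°×10°, letters A–R): 0.5235/20 → 0 → A, 10.8685/10 → 1 → B; chars AB.
Square (2°×1°, digits 0–9): 0.5235/2 → 0, 0.8685/1 → 0; chars 00.
Subsquare (5′×2.5′, letters a–x): 0.5235/0.0833333 → 6 → g, 0.8685/0.0416667 → 20 → u; chars gu.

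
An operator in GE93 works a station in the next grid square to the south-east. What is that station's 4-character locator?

HE02

Longitude square 9; +1 → 10, wraps to 0, carry into field.
Longitude field G = 6; +1 → 7 = H.
Latitude square 3; −1 → 2.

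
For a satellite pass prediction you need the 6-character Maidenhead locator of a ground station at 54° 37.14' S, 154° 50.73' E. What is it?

Add 180° to longitude and 90° to latitude: 334.8455, 35.3810.
Field: 334.8455/20 → 16 → Q, 35.3810/10 → 3 → D; chars QD.
Square: 14.8455/2 → 7, 5.3810/1 → 5; chars 75.
Subsquare: 0.8455/0.0833333 → 10 → k, 0.3810/0.0416667 → 9 → j; chars kj.

QD75kj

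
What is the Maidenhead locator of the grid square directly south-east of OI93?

Longitude square 9; +1 → 10, wraps to 0, carry into field.
Longitude field O = 14; +1 → 15 = P.
Latitude square 3; −1 → 2.

PI02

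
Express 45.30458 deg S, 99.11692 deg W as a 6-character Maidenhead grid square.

EE04kq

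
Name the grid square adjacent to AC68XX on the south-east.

AC78aw

Longitude subsquare x = 23; +1 → 24, wraps to 0 = a, carry into square.
Longitude square 6; +1 → 7.
Latitude subsquare x = 23; −1 → 22 = w.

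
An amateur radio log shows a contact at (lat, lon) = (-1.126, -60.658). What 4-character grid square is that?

Shift to the Maidenhead origin (180°W, 90°S): lon 119.34, lat 88.87.
Field (20°×10°, letters A–R): 119.34/20 → 5 → F, 88.87/10 → 8 → I; chars FI.
Square (2°×1°, digits 0–9): 19.34/2 → 9, 8.87/1 → 8; chars 98.

FI98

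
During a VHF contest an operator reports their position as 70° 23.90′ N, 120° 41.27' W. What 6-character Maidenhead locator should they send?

Shift to the Maidenhead origin (180°W, 90°S): lon 59.3122, lat 160.3983.
Field: lon ⌊59.3122/20⌋ = 2 → C; lat ⌊160.3983/10⌋ = 16 → Q.
Square: lon ⌊19.3122/2⌋ = 9; lat ⌊0.3983/1⌋ = 0.
Subsquare: lon ⌊1.3122/0.0833333⌋ = 15 → p; lat ⌊0.3983/0.0416667⌋ = 9 → j.

CQ90pj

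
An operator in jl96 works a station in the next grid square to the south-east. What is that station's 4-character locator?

Longitude square 9; +1 → 10, wraps to 0, carry into field.
Longitude field J = 9; +1 → 10 = K.
Latitude square 6; −1 → 5.

KL05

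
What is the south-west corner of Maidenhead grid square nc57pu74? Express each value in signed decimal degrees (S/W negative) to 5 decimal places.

Field N=13, C=2: +13·20° lon, +2·10° lat → SW at lon 80°, lat -70°.
Square 5, 7: +5·2° lon, +7·1° lat → SW at lon 90°, lat -63°.
Subsquare p=15, u=20: +15·0.0833333° lon, +20·0.0416667° lat → SW at lon 91.25°, lat -62.1667°.
Extended square 7, 4: +7·0.00833333° lon, +4·0.00416667° lat → SW at lon 91.3083°, lat -62.15°.
latitude -62.15000, longitude 91.30833.

-62.15000, 91.30833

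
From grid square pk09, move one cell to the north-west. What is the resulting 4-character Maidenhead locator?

OL90

Longitude square 0; −1 → -1, wraps to 9, carry into field.
Longitude field P = 15; −1 → 14 = O.
Latitude square 9; +1 → 10, wraps to 0, carry into field.
Latitude field K = 10; +1 → 11 = L.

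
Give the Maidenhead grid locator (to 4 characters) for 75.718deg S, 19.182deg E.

JB94

Shift to the Maidenhead origin (180°W, 90°S): lon 199.18, lat 14.28.
Field: lon ⌊199.18/20⌋ = 9 → J; lat ⌊14.28/10⌋ = 1 → B.
Square: lon ⌊19.18/2⌋ = 9; lat ⌊4.28/1⌋ = 4.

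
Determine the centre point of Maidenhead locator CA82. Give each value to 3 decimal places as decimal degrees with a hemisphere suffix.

87.500° S, 123.000° W

Field C=2, A=0: +2·20° lon, +0·10° lat → SW at lon -140°, lat -90°.
Square 8, 2: +8·2° lon, +2·1° lat → SW at lon -124°, lat -88°.
Cell spans 2° lon × 1° lat. Centre is SW corner plus half of each.
latitude 87.500° S, longitude 123.000° W.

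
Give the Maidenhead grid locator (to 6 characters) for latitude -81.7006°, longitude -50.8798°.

GA48nh

Add 180° to longitude and 90° to latitude: 129.1202, 8.2994.
Field (20°×10°, letters A–R): 129.1202/20 → 6 → G, 8.2994/10 → 0 → A; chars GA.
Square (2°×1°, digits 0–9): 9.1202/2 → 4, 8.2994/1 → 8; chars 48.
Subsquare (5′×2.5′, letters a–x): 1.1202/0.0833333 → 13 → n, 0.2994/0.0416667 → 7 → h; chars nh.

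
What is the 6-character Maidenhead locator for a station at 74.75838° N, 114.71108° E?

OQ74is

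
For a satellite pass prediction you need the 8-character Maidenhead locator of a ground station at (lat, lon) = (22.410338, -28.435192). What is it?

HL52sj78

Add 180° to longitude and 90° to latitude: 151.56481, 112.41034.
Field (20°×10°, letters A–R): lon ⌊151.56481/20⌋ = 7 → H; lat ⌊112.41034/10⌋ = 11 → L.
Square (2°×1°, digits 0–9): lon ⌊11.56481/2⌋ = 5; lat ⌊2.41034/1⌋ = 2.
Subsquare (5′×2.5′, letters a–x): lon ⌊1.56481/0.0833333⌋ = 18 → s; lat ⌊0.41034/0.0416667⌋ = 9 → j.
Extended square (30″×15″, digits 0–9): lon ⌊0.06481/0.00833333⌋ = 7; lat ⌊0.03534/0.00416667⌋ = 8.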